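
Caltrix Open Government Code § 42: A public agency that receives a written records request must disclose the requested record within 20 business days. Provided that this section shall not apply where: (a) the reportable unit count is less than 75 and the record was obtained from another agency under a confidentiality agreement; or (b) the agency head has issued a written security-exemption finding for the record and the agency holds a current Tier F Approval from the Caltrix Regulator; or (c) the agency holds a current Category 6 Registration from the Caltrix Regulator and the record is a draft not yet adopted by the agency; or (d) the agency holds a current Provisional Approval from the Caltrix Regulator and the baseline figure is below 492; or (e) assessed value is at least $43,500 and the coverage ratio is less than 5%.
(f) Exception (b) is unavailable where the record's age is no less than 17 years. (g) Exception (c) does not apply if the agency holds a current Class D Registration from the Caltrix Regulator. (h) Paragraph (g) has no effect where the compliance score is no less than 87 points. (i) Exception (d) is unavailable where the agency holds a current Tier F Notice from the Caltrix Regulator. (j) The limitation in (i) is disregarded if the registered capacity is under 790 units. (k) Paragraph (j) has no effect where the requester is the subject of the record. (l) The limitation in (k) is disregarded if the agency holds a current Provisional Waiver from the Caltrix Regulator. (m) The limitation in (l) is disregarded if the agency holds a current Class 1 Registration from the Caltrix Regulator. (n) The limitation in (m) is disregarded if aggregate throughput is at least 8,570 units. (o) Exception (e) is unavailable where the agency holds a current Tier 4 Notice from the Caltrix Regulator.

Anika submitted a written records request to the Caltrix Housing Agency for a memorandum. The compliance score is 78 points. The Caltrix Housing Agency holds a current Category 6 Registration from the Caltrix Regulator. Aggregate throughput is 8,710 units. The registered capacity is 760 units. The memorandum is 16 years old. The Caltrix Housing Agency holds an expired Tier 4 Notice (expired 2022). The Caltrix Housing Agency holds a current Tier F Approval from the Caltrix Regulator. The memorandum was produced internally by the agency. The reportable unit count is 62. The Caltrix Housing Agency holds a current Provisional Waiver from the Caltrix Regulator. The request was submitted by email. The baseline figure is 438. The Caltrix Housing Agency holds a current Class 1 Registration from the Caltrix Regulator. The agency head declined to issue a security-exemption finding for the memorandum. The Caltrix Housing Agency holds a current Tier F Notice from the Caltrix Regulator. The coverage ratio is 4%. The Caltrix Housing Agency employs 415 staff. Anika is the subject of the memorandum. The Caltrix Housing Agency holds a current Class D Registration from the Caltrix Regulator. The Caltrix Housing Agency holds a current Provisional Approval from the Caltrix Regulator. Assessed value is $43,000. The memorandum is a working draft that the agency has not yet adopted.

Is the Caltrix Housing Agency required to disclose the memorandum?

Exception (a) fails — the memorandum was produced internally.
Exception (b) does not apply: the agency head declined to issue a security-exemption finding.
Exception (c) is satisfied on its face — a current Category 6 Registration is held; the memorandum is an unadopted draft. Turning to paragraphs (g)–(h): (g) operates against (c): a current Class D Registration is held. (h) does not operate here (the compliance score is 78 points, short of 87 points), so (g) stands. So (c) is unavailable.
Exception (d): a current Provisional Approval is held; the baseline figure is 438, below the 492 limit — every condition holds. Applying paragraphs (i)–(n): (i) is triggered (a current Tier F Notice is held), but is overridden by (j): (j) operates against (i): the registered capacity is 760 units, under the 790 units limit. (k) would limit (j) — Anika is the subject of the memorandum — but (l) sets (k) aside: (l) applies — a current Provisional Waiver is held. (m) would limit (l) — a current Class 1 Registration is held — but (n) sets (m) aside: (n) applies — aggregate throughput is 8,710 units, meeting the 8,570 units threshold. (d) remains available.
Exception (e) does not apply: assessed value is $43,000, short of $43,500.

No — exception (d) applies; the Caltrix Housing Agency is not required to disclose the memorandum.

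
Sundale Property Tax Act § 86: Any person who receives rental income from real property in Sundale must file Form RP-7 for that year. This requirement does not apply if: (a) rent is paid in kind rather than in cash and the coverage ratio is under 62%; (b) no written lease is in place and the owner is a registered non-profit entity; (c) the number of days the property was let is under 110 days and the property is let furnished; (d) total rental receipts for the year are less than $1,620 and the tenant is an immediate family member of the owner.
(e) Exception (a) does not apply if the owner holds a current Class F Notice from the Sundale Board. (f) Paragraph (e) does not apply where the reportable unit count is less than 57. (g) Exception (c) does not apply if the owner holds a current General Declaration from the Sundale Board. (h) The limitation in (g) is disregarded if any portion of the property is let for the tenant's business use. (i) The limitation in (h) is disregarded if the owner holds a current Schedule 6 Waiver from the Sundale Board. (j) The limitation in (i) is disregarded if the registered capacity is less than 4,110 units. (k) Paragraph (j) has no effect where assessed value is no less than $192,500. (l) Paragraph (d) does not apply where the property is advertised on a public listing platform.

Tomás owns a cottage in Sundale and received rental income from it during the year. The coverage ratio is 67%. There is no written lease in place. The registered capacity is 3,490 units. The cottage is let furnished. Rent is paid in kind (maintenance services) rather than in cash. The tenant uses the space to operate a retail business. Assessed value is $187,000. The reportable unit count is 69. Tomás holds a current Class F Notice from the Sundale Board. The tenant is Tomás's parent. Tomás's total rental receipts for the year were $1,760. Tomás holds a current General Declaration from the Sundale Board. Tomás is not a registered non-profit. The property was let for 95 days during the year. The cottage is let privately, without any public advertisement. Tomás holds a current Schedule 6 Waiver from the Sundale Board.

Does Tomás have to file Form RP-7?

Exception (a) does not apply: the coverage ratio is 67%, not under 62%.
Exception (b) requires that the owner is a registered non-profit entity; but Tomás is not a registered non-profit, so (b) is unavailable.
Exception (c)'s conditions are all satisfied: the number of days the property was let is 95 days, under the 110 days limit; the property is let furnished. Applying paragraphs (g)–(k): (g) is triggered (a current General Declaration is held), but is displaced by (h): (h) is triggered — the space is let for business use. (i) would limit (h) — a current Schedule 6 Waiver is held — but (j) sets (i) aside: (j) applies — the registered capacity is 3,490 units, less than the 4,110 units limit. (k), which would lift (j), is not engaged — assessed value is $187,000, short of $192,500. Exception (c) stands.
Exception (d) requires that total rental receipts for the year are less than $1,620; but total rental receipts for the year are $1,760, not less than $1,620, so (d) is unavailable.

No — exception (c) applies; Tomás is not required to file Form RP-7.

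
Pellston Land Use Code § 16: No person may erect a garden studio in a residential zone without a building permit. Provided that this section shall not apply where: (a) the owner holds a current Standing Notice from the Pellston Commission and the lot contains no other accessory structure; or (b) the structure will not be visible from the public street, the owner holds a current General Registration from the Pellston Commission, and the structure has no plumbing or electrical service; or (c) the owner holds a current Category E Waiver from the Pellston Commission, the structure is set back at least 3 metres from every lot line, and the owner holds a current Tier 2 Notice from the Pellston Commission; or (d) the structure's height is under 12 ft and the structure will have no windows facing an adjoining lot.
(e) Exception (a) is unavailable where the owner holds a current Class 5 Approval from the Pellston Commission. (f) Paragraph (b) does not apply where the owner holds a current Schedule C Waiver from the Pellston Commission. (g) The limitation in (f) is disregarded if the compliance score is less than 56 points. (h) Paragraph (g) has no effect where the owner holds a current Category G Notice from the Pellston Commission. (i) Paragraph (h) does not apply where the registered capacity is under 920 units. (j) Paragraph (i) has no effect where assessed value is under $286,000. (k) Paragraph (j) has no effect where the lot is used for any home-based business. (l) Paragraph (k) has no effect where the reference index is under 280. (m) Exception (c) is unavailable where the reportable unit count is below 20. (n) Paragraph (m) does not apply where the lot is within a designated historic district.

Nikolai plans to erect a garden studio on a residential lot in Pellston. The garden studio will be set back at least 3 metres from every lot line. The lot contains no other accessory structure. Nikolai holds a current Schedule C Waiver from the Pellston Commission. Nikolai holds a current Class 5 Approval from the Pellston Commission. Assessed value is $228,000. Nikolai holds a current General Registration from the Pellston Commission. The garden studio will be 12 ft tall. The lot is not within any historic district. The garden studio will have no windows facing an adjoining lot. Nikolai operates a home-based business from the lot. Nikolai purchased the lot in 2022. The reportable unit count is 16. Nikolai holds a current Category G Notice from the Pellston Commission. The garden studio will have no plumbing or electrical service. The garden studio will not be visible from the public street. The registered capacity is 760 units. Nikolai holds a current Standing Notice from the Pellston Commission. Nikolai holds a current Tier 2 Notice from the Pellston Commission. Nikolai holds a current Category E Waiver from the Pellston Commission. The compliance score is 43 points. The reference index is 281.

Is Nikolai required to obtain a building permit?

Exception (a)'s conditions are all satisfied: a current Standing Notice is held; the lot has no other accessory structure. But: (e) is triggered — a current Class 5 Approval is held. Exception (a) does not apply.
Exception (b): the structure will not be visible from the street; a current General Registration is held; there is no plumbing or electrical service — every condition holds. As to paragraphs (f)–(l): (f) would limit (b) — a current Schedule C Waiver is held — but (g) sets (f) aside: (g) operates against (f): the compliance score is 43 points, less than the 56 points limit. (h) would limit (g) — a current Category G Notice is held — but (i) sets (h) aside: (i) operates against (h): the registered capacity is 760 units, under the 920 units limit. (j) applies (assessed value is $228,000, under the $286,000 limit), but is overridden by (k): (k) operates against (j): a home-based business operates on the lot. (l) does not operate here (the reference index is 281, not under 280), so (k) stands. (b) remains available.
Exception (c)'s conditions are all satisfied: a current Category E Waiver is held; the setback is at least 3 m on every side; a current Tier 2 Notice is held. But applying paragraphs (m)–(n): (m) is triggered — the reportable unit count is 16, below the 20 limit. (n), which would lift (m), does not operate here — the lot is not in a historic district. (c) is therefore removed.
Exception (d) does not apply: the structure's height is 12 ft, not under 12 ft.

No — exception (b) applies; Nikolai does not need a building permit.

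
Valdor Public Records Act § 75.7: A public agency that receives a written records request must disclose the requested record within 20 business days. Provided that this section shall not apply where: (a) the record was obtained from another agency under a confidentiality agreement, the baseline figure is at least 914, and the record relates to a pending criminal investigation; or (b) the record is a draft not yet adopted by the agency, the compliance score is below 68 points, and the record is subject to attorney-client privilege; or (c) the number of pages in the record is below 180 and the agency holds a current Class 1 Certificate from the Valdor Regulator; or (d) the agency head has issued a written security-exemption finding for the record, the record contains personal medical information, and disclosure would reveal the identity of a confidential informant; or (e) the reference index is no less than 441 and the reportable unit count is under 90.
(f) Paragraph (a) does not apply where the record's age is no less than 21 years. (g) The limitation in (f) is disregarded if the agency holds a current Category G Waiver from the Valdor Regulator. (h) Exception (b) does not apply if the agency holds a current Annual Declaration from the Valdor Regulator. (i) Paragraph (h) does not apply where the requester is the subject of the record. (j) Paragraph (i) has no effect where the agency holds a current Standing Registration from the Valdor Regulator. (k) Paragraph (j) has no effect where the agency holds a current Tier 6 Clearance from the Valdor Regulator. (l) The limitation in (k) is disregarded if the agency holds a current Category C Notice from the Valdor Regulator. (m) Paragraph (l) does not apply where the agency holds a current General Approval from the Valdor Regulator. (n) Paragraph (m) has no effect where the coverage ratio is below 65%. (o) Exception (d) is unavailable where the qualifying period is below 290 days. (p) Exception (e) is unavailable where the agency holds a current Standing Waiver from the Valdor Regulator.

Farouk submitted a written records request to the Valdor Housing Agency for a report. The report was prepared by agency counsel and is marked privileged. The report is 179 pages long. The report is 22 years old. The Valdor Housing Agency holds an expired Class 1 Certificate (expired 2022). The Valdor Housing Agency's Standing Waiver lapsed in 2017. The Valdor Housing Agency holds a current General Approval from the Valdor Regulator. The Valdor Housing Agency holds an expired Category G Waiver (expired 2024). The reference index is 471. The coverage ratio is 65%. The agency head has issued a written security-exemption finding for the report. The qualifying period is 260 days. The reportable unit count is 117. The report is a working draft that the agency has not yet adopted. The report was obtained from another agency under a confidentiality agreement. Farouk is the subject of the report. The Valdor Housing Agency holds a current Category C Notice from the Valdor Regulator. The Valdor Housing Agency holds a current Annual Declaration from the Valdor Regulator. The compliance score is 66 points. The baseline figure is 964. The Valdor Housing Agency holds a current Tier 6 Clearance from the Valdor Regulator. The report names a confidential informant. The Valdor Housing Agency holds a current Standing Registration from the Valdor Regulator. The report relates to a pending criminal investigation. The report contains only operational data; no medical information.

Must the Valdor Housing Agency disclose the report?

No — exception (b) applies; the Valdor Housing Agency is not required to disclose the report.

All of (a)'s requirements are met (the report was obtained under a confidentiality agreement; the baseline figure is 964, meeting the 914 threshold; the report relates to a pending investigation). But: (f) operates against (a): the record's age is 22 years, meeting the 21 years threshold. (g) is not triggered (there is no Category G Waiver in force), so (f) stands. Exception (a) does not apply.
Exception (b)'s conditions are all satisfied: the report is an unadopted draft; the compliance score is 66 points, below the 68 points limit; the report is privileged. Applying paragraphs (h)–(n): (h) would limit (b) — a current Annual Declaration is held — but (i) sets (h) aside: (i) applies — Farouk is the subject of the report. (j) would limit (i) — a current Standing Registration is held — but (k) sets (j) aside: (k) operates against (j): a current Tier 6 Clearance is held. (l) applies (a current Category C Notice is held), but yields to (m): (m) operates against (l): a current General Approval is held. (n) does not operate here (the coverage ratio is 65%, not below 65%), so (m) stands. (b) remains available.
Exception (c) does not apply: the Class 1 Certificate is not current.
Exception (d) does not apply: the report contains only operational data.
Exception (e) requires that the reportable unit count is under 90; but the reportable unit count is 117, not under 90, so (e) is unavailable.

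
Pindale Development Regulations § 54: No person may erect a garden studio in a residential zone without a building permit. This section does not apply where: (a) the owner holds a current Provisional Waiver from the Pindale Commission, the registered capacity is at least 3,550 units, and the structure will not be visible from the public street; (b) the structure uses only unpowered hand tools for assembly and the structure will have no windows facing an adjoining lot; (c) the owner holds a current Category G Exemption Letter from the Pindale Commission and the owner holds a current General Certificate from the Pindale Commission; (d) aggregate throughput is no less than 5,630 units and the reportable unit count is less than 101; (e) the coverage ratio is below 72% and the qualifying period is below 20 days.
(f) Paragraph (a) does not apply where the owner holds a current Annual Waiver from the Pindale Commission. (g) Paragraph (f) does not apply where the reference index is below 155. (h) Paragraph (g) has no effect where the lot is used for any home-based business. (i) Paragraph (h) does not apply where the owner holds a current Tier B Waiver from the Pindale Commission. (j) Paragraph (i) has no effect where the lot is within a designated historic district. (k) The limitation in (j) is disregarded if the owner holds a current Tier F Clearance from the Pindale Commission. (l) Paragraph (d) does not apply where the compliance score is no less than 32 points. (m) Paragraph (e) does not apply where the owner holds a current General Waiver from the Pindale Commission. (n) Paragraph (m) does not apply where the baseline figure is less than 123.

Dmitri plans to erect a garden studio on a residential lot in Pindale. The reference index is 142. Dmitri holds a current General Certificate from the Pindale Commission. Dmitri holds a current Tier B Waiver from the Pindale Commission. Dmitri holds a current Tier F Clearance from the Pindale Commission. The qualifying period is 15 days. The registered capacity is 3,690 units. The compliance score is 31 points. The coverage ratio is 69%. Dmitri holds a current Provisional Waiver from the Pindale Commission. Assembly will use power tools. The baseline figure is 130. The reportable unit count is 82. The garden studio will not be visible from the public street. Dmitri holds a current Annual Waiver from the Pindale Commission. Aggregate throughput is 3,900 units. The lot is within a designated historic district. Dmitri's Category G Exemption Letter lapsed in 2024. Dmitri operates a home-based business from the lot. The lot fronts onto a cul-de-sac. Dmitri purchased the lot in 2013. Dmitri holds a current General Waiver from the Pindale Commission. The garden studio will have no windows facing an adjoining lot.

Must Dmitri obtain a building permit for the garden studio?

No — exception (a) applies; Dmitri does not need a building permit.

Exception (a) is satisfied on its face — a current Provisional Waiver is held; the registered capacity is 3,690 units, meeting the 3,550 units threshold; the structure will not be visible from the street. Considering the limiting provisions: (f) is triggered (a current Annual Waiver is held), but is itself disapplied by (g): (g) operates against (f): the reference index is 142, below the 155 limit. (h) would limit (g) — a home-based business operates on the lot — but (i) sets (h) aside: (i) applies — a current Tier B Waiver is held. (j) is triggered (the lot is in a historic district), but yields to (k): (k) operates — a current Tier F Clearance is held. So (a) applies.
Exception (b) requires that the structure uses only unpowered hand tools for assembly; but assembly uses power tools, so (b) is unavailable.
Exception (c) fails — the Category G Exemption Letter is not current.
Exception (d) requires that aggregate throughput is no less than 5,630 units; but aggregate throughput is 3,900 units, short of 5,630 units, so (d) is unavailable.
All of (e)'s requirements are met (the coverage ratio is 69%, below the 72% limit; the qualifying period is 15 days, below the 20 days limit). However, paragraphs (m)–(n) must be considered: (m) operates against (e): a current General Waiver is held. (n), which would lift (m), is not triggered — the baseline figure is 130, not less than 123. Exception (e) does not apply.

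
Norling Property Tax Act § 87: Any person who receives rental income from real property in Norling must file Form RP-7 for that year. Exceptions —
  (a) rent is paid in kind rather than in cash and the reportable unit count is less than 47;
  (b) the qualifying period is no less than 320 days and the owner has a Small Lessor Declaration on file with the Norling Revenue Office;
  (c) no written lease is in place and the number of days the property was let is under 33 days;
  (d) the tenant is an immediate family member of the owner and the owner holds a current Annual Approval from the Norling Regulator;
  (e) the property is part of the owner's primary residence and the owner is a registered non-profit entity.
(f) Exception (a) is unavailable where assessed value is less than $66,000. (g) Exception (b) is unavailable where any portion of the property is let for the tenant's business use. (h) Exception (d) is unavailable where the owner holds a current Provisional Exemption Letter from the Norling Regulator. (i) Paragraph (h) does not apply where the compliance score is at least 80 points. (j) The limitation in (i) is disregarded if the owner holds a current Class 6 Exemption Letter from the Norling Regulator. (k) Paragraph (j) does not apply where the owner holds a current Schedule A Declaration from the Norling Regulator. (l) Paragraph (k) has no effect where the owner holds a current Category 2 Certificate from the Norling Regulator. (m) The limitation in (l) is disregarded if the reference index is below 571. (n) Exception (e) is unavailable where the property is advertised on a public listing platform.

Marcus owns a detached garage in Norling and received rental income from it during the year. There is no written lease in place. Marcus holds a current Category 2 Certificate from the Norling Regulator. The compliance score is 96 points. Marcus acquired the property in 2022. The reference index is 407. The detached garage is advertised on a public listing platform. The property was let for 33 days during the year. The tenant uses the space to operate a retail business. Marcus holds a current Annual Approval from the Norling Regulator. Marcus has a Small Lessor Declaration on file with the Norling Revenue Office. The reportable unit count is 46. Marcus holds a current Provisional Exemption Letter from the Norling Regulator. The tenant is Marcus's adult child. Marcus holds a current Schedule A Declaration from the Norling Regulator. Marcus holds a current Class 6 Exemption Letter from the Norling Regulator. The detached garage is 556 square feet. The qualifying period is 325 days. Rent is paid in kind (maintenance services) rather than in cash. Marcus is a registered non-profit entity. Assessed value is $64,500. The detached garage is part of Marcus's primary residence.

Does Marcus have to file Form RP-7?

No — exception (d) applies; Marcus is not required to file Form RP-7.

Exception (a): rent is paid in kind; the reportable unit count is 46, less than the 47 limit — every condition holds. However, paragraph (f) must be considered: (f) is engaged — assessed value is $64,500, less than the $66,000 limit. (a) is therefore removed.
Exception (b) is satisfied on its face — the qualifying period is 325 days, meeting the 320 days threshold; a Small Lessor Declaration is on file. However, paragraph (g) must be considered: (g) operates against (b): the space is let for business use. (b) is therefore removed.
Exception (c) requires that the number of days the property was let is under 33 days; but the number of days the property was let is 33 days, not under 33 days, so (c) is unavailable.
All of (d)'s requirements are met (the tenant is an immediate family member; a current Annual Approval is held). Under paragraphs (h)–(m): (h) would limit (d) — a current Provisional Exemption Letter is held — but (i) sets (h) aside: (i) applies — the compliance score is 96 points, meeting the 80 points threshold. (j) is triggered (a current Class 6 Exemption Letter is held), but is set aside by (k): (k) operates against (j): a current Schedule A Declaration is held. (l) is triggered (a current Category 2 Certificate is held), but is set aside by (m): (m) is triggered — the reference index is 407, below the 571 limit. Exception (d) stands.
Exception (e) is satisfied on its face — the detached garage is part of the primary residence; Marcus is a registered non-profit. However, paragraph (n) must be considered: (n) operates against (e): the property is publicly advertised. (e) is therefore removed.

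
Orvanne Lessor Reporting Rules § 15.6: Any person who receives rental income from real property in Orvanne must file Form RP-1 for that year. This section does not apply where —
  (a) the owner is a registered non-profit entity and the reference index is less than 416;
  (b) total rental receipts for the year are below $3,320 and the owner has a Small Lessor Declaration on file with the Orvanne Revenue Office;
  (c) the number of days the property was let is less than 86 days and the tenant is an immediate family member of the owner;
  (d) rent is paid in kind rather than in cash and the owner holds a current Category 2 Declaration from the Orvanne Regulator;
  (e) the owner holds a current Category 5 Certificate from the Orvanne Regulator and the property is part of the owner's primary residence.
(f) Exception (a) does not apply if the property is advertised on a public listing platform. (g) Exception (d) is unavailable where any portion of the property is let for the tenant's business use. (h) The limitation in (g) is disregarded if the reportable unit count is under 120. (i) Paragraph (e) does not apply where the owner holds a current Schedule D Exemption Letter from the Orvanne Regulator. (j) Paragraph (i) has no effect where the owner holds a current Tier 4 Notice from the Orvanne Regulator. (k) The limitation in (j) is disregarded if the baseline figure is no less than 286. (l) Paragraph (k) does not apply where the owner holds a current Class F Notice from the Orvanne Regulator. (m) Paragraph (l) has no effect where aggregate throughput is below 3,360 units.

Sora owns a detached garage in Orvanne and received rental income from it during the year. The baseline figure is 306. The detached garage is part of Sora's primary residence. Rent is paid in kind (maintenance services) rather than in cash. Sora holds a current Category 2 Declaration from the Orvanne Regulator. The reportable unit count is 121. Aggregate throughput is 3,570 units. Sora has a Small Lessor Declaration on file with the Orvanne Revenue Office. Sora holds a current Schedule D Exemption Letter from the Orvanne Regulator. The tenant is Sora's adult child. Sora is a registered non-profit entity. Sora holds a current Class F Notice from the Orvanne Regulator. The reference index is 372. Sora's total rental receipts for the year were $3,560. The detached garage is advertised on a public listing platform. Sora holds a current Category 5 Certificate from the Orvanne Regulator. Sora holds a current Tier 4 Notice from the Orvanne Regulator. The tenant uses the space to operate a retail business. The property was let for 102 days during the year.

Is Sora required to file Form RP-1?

No — exception (e) applies; Sora is not required to file Form RP-1.

Exception (a)'s conditions are all satisfied: Sora is a registered non-profit; the reference index is 372, less than the 416 limit. But: (f) operates against (a): the property is publicly advertised. So (a) is unavailable.
Exception (b) requires that total rental receipts for the year are below $3,320; but total rental receipts for the year are $3,560, not below $3,320, so (b) is unavailable.
Exception (c) fails — the number of days the property was let is 102 days, not less than 86 days.
Exception (d) is satisfied on its face — rent is paid in kind; a current Category 2 Declaration is held. However, paragraphs (g)–(h) must be considered: (g) operates against (d): the space is let for business use. (h), which would lift (g), is inapplicable — the reportable unit count is 121, not under 120. (d) is therefore removed.
Exception (e): a current Category 5 Certificate is held; the detached garage is part of the primary residence — every condition holds. Under paragraphs (i)–(m): (i) is triggered (a current Schedule D Exemption Letter is held), but is overridden by (j): (j) is triggered — a current Tier 4 Notice is held. (k) would limit (j) — the baseline figure is 306, meeting the 286 threshold — but (l) sets (k) aside: (l) is engaged — a current Class F Notice is held. (m) does not operate here (aggregate throughput is 3,570 units, not below 3,360 units), so (l) stands. So (e) applies.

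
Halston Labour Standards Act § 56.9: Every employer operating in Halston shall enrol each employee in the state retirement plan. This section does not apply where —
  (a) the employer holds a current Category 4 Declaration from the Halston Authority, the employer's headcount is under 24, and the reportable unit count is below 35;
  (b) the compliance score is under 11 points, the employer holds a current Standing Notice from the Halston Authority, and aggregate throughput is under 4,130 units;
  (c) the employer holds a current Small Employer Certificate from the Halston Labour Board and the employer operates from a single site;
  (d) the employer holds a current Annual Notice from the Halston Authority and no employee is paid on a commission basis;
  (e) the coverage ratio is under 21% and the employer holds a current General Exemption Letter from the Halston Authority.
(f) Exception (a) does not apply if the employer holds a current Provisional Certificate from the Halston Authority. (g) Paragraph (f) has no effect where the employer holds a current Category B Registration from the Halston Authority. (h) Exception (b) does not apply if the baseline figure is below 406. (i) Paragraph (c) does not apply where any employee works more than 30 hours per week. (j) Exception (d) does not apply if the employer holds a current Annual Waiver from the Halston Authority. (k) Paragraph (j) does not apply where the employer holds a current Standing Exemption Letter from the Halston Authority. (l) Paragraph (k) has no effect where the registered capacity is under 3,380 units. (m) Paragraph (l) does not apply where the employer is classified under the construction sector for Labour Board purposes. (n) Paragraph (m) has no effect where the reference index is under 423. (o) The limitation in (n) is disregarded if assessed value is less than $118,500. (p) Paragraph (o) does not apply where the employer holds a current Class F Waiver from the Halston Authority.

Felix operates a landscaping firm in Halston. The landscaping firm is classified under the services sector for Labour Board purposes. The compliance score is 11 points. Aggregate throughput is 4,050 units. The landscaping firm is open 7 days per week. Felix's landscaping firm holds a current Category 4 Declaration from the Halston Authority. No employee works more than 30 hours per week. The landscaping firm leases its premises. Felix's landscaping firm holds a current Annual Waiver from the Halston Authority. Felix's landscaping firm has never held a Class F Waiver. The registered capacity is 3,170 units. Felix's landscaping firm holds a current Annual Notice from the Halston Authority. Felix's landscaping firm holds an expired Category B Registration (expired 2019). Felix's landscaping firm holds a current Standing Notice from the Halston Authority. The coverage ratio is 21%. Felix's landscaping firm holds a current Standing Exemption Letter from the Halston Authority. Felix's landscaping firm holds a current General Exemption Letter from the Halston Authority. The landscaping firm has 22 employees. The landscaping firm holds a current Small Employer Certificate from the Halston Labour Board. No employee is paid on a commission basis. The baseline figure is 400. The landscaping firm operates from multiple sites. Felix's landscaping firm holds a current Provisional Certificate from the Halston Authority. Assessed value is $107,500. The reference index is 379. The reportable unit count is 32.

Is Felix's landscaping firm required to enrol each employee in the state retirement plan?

Exception (a)'s conditions are all satisfied: a current Category 4 Declaration is held; the employer's headcount is 22, under the 24 limit; the reportable unit count is 32, below the 35 limit. But: (f) operates against (a): a current Provisional Certificate is held. (g) does not operate here (there is no Category B Registration in force), so (f) stands. (a) is therefore removed.
Exception (b) does not apply: the compliance score is 11 points, not under 11 points.
Exception (c) does not apply: the employer operates from multiple sites.
All of (d)'s requirements are met (a current Annual Notice is held; no employee is paid on commission). But applying paragraphs (j)–(p): (j) is engaged — a current Annual Waiver is held. (k) applies (a current Standing Exemption Letter is held), but is itself disapplied by (l): (l) operates against (k): the registered capacity is 3,170 units, under the 3,380 units limit. (m), which would lift (l), is inapplicable — the landscaping firm is classified under the services sector. Exception (d) does not apply.
Exception (e) fails — the coverage ratio is 21%, not under 21%.
No exception is made out. Felix's landscaping firm falls within the general rule.

Yes — Felix's landscaping firm must enrol each employee in the state retirement plan.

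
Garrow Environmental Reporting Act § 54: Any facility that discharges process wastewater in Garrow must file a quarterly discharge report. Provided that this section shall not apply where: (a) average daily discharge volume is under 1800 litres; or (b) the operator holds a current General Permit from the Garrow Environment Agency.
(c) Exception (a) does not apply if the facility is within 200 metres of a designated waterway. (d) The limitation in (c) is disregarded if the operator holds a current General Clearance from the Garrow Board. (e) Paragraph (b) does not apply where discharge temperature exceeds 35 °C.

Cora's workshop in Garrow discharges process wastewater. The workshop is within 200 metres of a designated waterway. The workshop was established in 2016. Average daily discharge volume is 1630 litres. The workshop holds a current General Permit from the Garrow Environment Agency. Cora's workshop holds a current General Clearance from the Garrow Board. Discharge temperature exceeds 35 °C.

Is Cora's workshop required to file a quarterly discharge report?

All of (a)'s requirements are met (average daily discharge volume is 1630 litres, under the 1800 litres limit). Applying paragraphs (c)–(d): (c) would limit (a) — the workshop is within 200 m of a designated waterway — but (d) sets (c) aside: (d) is engaged — a current General Clearance is held. Exception (a) stands.
Exception (b)'s conditions are all satisfied: a current General Permit is held. Turning to paragraph (e): (e) operates against (b): discharge temperature exceeds 35 °C. Exception (b) does not apply.

No — exception (a) applies; Cora's workshop is not required to file a quarterly discharge report.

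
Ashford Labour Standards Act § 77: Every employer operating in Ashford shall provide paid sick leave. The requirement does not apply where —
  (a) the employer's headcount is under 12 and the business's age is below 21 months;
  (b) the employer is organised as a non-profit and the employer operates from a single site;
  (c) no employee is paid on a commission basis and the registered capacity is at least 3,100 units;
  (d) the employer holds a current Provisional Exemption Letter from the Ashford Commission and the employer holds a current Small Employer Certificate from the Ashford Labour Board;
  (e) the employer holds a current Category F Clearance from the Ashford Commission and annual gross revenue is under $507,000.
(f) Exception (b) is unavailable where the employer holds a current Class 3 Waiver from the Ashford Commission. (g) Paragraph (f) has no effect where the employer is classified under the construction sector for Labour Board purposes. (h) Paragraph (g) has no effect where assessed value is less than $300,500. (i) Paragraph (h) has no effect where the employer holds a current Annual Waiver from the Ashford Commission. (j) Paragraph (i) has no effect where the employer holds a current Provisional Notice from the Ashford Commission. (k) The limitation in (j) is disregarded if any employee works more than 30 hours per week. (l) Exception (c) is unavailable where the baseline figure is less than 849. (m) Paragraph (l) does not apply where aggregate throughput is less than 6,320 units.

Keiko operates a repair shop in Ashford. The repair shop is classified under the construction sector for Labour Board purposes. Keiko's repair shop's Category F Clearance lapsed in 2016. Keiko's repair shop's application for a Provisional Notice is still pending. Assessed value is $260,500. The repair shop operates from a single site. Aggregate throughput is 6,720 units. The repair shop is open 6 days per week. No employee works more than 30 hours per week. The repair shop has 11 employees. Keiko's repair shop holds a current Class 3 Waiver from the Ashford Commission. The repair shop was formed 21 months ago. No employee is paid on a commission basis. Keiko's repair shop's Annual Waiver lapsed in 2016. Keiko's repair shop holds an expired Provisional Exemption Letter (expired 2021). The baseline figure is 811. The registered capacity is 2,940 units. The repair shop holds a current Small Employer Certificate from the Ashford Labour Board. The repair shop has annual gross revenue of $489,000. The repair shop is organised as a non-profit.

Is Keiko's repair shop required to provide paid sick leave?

Yes — Keiko's repair shop must provide paid sick leave.

Exception (a) does not apply: the business's age is 21 months, not below 21 months.
All of (b)'s requirements are met (the employer is a non-profit; the employer operates from a single site). However, paragraphs (f)–(k) must be considered: (f) is engaged — a current Class 3 Waiver is held. (g) would limit (f) — the repair shop is classified under the construction sector — but (h) sets (g) aside: (h) operates against (g): assessed value is $260,500, less than the $300,500 limit. (i), which would lift (h), does not operate here — the Annual Waiver is not current. Exception (b) does not apply.
Exception (c) does not apply: the registered capacity is 2,940 units, short of 3,100 units.
Exception (d) requires that the employer holds a current Provisional Exemption Letter from the Ashford Commission; but there is no Provisional Exemption Letter in force, so (d) is unavailable.
Exception (e) does not apply: the Category F Clearance is not current.
Every exception is unavailable, so the rule governs.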